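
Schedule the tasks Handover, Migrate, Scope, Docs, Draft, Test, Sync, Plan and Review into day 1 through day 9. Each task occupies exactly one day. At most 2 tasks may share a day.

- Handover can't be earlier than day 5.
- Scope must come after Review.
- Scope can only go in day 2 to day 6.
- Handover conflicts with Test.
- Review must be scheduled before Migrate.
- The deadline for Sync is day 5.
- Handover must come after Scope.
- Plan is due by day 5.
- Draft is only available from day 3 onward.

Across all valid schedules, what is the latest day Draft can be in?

day 9

Draft is available from day 3.
Draft at day 9 is achievable: Docs -> day 3, Review -> day 1, Test -> day 4, Sync -> day 1, Draft -> day 9, Plan -> day 2, Scope -> day 2, Migrate -> day 3, Handover -> day 5.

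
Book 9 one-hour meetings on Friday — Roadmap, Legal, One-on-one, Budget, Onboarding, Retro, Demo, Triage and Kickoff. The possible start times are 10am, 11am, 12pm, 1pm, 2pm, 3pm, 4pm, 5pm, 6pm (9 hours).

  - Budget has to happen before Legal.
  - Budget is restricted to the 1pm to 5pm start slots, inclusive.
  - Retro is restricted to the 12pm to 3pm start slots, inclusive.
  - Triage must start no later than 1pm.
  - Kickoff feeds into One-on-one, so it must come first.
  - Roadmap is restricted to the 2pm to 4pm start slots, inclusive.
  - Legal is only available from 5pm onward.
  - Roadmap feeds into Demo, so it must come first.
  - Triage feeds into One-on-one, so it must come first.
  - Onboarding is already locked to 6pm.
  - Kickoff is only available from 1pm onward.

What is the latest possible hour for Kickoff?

Kickoff is available from 1pm; downstream work caps Kickoff at 5pm.
Kickoff at 5pm is achievable: Retro=12pm; Legal=5pm; Demo=3pm; One-on-one=6pm; Onboarding=6pm; Triage=10am; Budget=1pm; Roadmap=2pm; Kickoff=5pm.

5pm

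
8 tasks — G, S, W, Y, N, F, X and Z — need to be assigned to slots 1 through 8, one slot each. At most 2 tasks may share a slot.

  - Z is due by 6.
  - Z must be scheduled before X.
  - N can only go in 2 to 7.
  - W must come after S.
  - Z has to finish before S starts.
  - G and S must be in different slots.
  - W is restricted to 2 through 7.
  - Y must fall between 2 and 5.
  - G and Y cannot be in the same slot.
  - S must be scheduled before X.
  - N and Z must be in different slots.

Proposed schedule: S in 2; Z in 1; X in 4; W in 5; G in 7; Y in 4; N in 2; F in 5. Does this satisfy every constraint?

Valid

N and Z must be in different slots — holds.
Z is due by 6 — holds.
N can only go in 2 to 7 — holds.
G and Y cannot be in the same slot — holds.
Z has to finish before S starts — holds.
S must be scheduled before X — holds.
Z must be scheduled before X — holds.
G and S must be in different slots — holds.
W must come after S — holds.
At most 2 tasks may share a slot — holds.
W is restricted to 2 through 7 — holds.
Y must fall between 2 and 5 — holds.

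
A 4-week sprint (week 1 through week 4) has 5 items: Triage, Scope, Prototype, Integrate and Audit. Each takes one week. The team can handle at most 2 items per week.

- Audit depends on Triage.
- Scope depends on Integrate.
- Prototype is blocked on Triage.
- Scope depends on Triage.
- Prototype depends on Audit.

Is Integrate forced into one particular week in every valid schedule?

No

Integrate can be week 1 (e.g. Audit in week 2; Integrate in week 1; Triage in week 1; Scope in week 2; Prototype in week 3) or week 2 (e.g. Audit -> week 2; Scope -> week 3; Integrate -> week 2; Prototype -> week 3; Triage -> week 1).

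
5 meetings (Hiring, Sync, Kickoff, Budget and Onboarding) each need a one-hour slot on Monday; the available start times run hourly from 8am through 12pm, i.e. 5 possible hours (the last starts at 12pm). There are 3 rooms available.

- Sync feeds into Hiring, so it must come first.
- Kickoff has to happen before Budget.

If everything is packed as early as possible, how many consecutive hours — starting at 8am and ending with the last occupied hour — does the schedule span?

The precedence chain requires at least 2 distinct hours.
With at most 3 per hour and 5 meetings, at least 2 hours are needed.
2 works (last occupied hour: 9am): for example Onboarding in 8am, Budget in 9am, Hiring in 9am, Sync in 8am, Kickoff in 8am.

2 hours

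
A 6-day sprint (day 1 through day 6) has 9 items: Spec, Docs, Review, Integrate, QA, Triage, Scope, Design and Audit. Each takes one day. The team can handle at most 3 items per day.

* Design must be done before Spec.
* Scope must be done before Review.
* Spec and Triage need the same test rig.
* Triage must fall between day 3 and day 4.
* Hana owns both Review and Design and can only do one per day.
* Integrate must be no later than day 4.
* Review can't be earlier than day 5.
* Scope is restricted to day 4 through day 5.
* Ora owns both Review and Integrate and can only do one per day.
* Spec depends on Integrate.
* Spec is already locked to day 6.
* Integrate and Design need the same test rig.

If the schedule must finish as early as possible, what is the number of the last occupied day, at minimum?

day 6

The precedence chain requires at least 2 distinct days.
With at most 3 per day and 9 tasks, at least 3 days are needed.
Spec can't be placed before day 6, so the schedule must run through at least day 6.
6 works (last occupied day: day 6): for example Triage in day 3, Integrate in day 1, Docs in day 1, Scope in day 4, Design in day 2, Spec in day 6, Audit in day 2, Review in day 5, QA in day 1.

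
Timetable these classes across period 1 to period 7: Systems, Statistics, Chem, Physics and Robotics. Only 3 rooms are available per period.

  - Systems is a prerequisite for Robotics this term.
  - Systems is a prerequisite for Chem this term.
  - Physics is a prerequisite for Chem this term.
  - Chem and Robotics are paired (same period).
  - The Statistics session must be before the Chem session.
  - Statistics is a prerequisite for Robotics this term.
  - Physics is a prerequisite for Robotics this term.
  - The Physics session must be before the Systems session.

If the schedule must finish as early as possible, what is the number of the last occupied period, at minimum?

The precedence chain requires at least 3 distinct periods.
With at most 3 per period and 5 classes, at least 2 periods are needed.
3 works (last occupied period: period 3): for example Statistics -> period 1, Chem -> period 3, Systems -> period 2, Robotics -> period 3, Physics -> period 1.

period 3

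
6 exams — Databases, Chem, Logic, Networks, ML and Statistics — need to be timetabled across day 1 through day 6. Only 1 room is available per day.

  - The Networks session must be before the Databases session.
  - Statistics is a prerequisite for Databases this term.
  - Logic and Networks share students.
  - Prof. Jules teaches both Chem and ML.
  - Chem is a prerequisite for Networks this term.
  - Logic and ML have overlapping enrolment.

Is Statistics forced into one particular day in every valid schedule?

Statistics can be day 1 (e.g. Networks in day 3; Chem in day 2; ML in day 6; Logic in day 5; Statistics in day 1; Databases in day 4) or day 2 (e.g. Statistics=day 2, ML=day 6, Logic=day 5, Databases=day 4, Networks=day 3, Chem=day 1).

No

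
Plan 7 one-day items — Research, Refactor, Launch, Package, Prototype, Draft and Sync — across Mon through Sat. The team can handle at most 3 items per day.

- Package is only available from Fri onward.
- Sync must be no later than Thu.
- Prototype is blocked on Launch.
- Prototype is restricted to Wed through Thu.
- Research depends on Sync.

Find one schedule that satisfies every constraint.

Sync=Mon; Launch=Mon; Refactor=Mon; Prototype=Wed; Package=Fri; Research=Tue; Draft=Tue

Checking: Sync(Mon) before Research(Tue); Launch(Mon) before Prototype(Wed); Prototype=Wed in [Wed,Thu]; Sync=Mon in [Mon,Thu]; Package=Fri in [Fri,Sat]; max 3 per day (cap 3).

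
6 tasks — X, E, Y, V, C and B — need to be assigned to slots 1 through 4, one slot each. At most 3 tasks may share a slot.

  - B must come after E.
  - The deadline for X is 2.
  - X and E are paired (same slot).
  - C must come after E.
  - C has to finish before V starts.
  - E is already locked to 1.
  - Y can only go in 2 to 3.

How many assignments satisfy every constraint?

18

Splitting on Y: it can be 2 (9), 3 (9). Listing each branch's schedules as (X, E, V, C, B):
Y=2: (1,1,3,2,2) (1,1,3,2,3) (1,1,3,2,4) (1,1,4,2,2) (1,1,4,2,3) (1,1,4,2,4) (1,1,4,3,2) (1,1,4,3,3) (1,1,4,3,4) — 9.
Y=3: (1,1,3,2,2) (1,1,3,2,3) (1,1,3,2,4) (1,1,4,2,2) (1,1,4,2,3) (1,1,4,2,4) (1,1,4,3,2) (1,1,4,3,3) (1,1,4,3,4) — 9.
Summing: 9 + 9 = 18.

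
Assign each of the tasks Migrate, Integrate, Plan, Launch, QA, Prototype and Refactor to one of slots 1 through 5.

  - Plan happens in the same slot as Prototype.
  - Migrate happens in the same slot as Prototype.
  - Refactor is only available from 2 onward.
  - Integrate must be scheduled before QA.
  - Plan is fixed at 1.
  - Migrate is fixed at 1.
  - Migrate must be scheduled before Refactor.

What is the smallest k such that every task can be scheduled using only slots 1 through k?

2

The precedence chain requires at least 2 distinct slots.
2 works (last occupied slot: 2): for example Plan=1; Refactor=2; QA=2; Prototype=1; Launch=1; Integrate=1; Migrate=1.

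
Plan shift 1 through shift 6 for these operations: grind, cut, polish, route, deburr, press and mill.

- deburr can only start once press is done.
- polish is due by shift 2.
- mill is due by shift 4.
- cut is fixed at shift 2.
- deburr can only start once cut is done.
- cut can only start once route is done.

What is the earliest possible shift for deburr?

Precedence pushes deburr to at least shift 3.
deburr at shift 3 is achievable: route in shift 1, mill in shift 1, polish in shift 1, deburr in shift 3, cut in shift 2, press in shift 1, grind in shift 1.

shift 3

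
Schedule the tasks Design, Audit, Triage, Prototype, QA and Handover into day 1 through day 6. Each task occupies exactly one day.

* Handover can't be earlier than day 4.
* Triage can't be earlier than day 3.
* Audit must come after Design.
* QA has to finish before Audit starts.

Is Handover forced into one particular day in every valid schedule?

Handover can be day 4 (e.g. Audit=day 2, QA=day 1, Prototype=day 1, Triage=day 3, Design=day 1, Handover=day 4) or day 5 (e.g. Handover in day 5, Prototype in day 1, Audit in day 2, Design in day 1, Triage in day 3, QA in day 1).

No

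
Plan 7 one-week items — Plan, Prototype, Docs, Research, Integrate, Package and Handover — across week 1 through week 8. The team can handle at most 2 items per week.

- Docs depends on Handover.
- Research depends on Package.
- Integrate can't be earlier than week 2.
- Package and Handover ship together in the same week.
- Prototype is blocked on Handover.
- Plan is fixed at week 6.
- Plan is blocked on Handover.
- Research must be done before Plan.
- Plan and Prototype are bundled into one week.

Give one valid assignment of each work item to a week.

Research -> week 2, Prototype -> week 6, Handover -> week 1, Package -> week 1, Plan -> week 6, Docs -> week 3, Integrate -> week 2

Checking: Package(week 1) before Research(week 2); Handover(week 1) before Docs(week 3); Handover(week 1) before Plan(week 6); Handover(week 1) before Prototype(week 6); Research(week 2) before Plan(week 6); Plan = Prototype = week 6; Package = Handover = week 1; Plan=week 6 in [week 6,week 6]; Integrate=week 2 in [week 2,week 8]; max 2 per week (cap 2).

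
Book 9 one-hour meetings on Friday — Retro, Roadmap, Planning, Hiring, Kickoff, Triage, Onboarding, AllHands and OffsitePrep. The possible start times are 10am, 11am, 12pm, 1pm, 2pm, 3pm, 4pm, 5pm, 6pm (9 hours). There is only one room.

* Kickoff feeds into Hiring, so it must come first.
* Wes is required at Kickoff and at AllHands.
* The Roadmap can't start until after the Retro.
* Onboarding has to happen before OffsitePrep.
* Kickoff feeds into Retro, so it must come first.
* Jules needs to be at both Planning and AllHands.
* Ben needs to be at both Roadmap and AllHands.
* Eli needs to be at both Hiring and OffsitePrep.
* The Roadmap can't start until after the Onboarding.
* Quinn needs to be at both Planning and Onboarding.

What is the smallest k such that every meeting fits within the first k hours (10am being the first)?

9 hours

The precedence chain requires at least 3 distinct hours.
With at most 1 per hour and 9 meetings, at least 9 hours are needed.
9 works (last occupied hour: 6pm): for example AllHands in 6pm, Onboarding in 12pm, Roadmap in 1pm, Triage in 5pm, Retro in 11am, Planning in 4pm, OffsitePrep in 3pm, Hiring in 2pm, Kickoff in 10am.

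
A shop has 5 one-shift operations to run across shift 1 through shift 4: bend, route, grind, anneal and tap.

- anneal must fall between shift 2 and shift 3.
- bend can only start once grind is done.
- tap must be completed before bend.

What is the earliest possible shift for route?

shift 1

route at shift 1 is achievable: grind in shift 1, anneal in shift 2, bend in shift 2, tap in shift 1, route in shift 1.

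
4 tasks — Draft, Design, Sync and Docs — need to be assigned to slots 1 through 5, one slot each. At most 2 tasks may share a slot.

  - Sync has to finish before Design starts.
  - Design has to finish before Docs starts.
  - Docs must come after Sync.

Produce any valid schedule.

Draft -> 1, Docs -> 3, Sync -> 1, Design -> 2

Checking: Design(2) before Docs(3); Sync(1) before Docs(3); Sync(1) before Design(2); max 2 per slot (cap 2).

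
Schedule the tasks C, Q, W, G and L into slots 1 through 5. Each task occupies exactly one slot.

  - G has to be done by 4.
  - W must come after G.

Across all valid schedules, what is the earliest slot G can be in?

1

G's own window allows nothing later than 4.
G at 1 is achievable: Q -> 1; L -> 1; C -> 1; W -> 2; G -> 1.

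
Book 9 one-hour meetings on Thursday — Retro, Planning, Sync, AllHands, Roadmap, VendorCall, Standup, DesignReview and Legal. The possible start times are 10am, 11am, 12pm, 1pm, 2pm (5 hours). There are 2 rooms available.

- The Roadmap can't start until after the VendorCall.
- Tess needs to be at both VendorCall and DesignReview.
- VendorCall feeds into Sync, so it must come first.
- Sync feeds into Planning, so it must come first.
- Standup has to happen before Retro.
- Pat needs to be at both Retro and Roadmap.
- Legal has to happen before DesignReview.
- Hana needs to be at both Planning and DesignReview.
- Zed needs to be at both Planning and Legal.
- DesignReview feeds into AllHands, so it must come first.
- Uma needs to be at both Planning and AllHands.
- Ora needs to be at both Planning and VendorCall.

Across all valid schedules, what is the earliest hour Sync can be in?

11am

Precedence pushes Sync to at least 11am; downstream work caps Sync at 1pm.
Sync at 11am is achievable: Retro in 1pm, VendorCall in 10am, DesignReview in 11am, Sync in 11am, Roadmap in 2pm, Standup in 12pm, AllHands in 1pm, Planning in 12pm, Legal in 10am.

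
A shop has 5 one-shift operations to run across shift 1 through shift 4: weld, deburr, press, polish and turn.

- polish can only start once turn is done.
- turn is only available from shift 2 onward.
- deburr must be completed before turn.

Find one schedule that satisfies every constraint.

press -> shift 1; deburr -> shift 1; turn -> shift 2; weld -> shift 1; polish -> shift 3

Checking: deburr(shift 1) before turn(shift 2); turn(shift 2) before polish(shift 3); turn=shift 2 in [shift 2,shift 4].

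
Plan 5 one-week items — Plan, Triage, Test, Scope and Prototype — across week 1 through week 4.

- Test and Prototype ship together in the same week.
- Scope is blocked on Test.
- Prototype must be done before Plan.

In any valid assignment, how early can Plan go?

Precedence pushes Plan to at least week 2.
Plan at week 2 is achievable: Triage=week 1; Test=week 1; Plan=week 2; Scope=week 2; Prototype=week 1.

week 2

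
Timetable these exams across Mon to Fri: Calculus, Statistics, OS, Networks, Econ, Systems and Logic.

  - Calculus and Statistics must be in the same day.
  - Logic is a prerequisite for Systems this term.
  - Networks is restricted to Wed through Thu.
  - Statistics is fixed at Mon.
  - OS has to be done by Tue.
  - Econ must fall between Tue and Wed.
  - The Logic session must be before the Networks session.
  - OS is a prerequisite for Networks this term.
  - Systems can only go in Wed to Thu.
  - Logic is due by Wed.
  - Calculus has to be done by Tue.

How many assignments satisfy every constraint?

36

Splitting on OS: it can be Mon (18), Tue (18). Listing each branch's schedules as (Calculus, Statistics, Networks, Econ, Systems, Logic):
OS=Mon: (Mon,Mon,Wed,Tue,Wed,Mon) (Mon,Mon,Wed,Tue,Wed,Tue) (Mon,Mon,Wed,Tue,Thu,Mon) (Mon,Mon,Wed,Tue,Thu,Tue) (Mon,Mon,Wed,Wed,Wed,Mon) (Mon,Mon,Wed,Wed,Wed,Tue) (Mon,Mon,Wed,Wed,Thu,Mon) (Mon,Mon,Wed,Wed,Thu,Tue) (Mon,Mon,Thu,Tue,Wed,Mon) (Mon,Mon,Thu,Tue,Wed,Tue) (Mon,Mon,Thu,Tue,Thu,Mon) (Mon,Mon,Thu,Tue,Thu,Tue) (Mon,Mon,Thu,Tue,Thu,Wed) (Mon,Mon,Thu,Wed,Wed,Mon) (Mon,Mon,Thu,Wed,Wed,Tue) (Mon,Mon,Thu,Wed,Thu,Mon) (Mon,Mon,Thu,Wed,Thu,Tue) (Mon,Mon,Thu,Wed,Thu,Wed) — 18.
OS=Tue: (Mon,Mon,Wed,Tue,Wed,Mon) (Mon,Mon,Wed,Tue,Wed,Tue) (Mon,Mon,Wed,Tue,Thu,Mon) (Mon,Mon,Wed,Tue,Thu,Tue) (Mon,Mon,Wed,Wed,Wed,Mon) (Mon,Mon,Wed,Wed,Wed,Tue) (Mon,Mon,Wed,Wed,Thu,Mon) (Mon,Mon,Wed,Wed,Thu,Tue) (Mon,Mon,Thu,Tue,Wed,Mon) (Mon,Mon,Thu,Tue,Wed,Tue) (Mon,Mon,Thu,Tue,Thu,Mon) (Mon,Mon,Thu,Tue,Thu,Tue) (Mon,Mon,Thu,Tue,Thu,Wed) (Mon,Mon,Thu,Wed,Wed,Mon) (Mon,Mon,Thu,Wed,Wed,Tue) (Mon,Mon,Thu,Wed,Thu,Mon) (Mon,Mon,Thu,Wed,Thu,Tue) (Mon,Mon,Thu,Wed,Thu,Wed) — 18.
Summing: 18 + 18 = 36.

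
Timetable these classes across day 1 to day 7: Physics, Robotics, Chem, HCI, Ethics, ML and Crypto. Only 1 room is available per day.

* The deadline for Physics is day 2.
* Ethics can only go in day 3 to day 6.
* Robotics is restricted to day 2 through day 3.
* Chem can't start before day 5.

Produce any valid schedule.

HCI in day 4; Crypto in day 7; Physics in day 1; Ethics in day 3; Chem in day 5; ML in day 6; Robotics in day 2

Checking: Chem=day 5 in [day 5,day 7]; Physics=day 1 in [day 1,day 2]; Robotics=day 2 in [day 2,day 3]; Ethics=day 3 in [day 3,day 6]; max 1 per day (cap 1).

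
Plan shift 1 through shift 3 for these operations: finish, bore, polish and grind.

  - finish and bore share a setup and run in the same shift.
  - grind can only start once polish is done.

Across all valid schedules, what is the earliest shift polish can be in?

shift 1

Downstream work caps polish at shift 2.
polish at shift 1 is achievable: polish in shift 1, bore in shift 1, grind in shift 2, finish in shift 1.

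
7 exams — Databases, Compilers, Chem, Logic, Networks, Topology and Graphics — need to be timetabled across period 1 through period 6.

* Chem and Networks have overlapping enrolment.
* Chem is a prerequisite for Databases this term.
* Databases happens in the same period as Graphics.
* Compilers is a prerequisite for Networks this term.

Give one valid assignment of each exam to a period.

Networks in period 2, Logic in period 1, Graphics in period 2, Databases in period 2, Chem in period 1, Topology in period 1, Compilers in period 1

Checking: Compilers(period 1) before Networks(period 2); Chem(period 1) before Databases(period 2); Chem(period 1) != Networks(period 2); Databases = Graphics = period 2.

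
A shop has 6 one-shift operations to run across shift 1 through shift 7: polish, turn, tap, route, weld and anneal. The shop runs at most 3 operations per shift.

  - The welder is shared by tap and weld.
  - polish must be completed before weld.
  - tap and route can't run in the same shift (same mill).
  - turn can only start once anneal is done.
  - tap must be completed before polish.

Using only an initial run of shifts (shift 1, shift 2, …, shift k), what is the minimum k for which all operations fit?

The precedence chain requires at least 3 distinct shifts.
With at most 3 per shift and 6 operations, at least 2 shifts are needed.
3 works (last occupied shift: shift 3): for example weld=shift 3; anneal=shift 1; polish=shift 2; tap=shift 1; route=shift 2; turn=shift 2.

3 shifts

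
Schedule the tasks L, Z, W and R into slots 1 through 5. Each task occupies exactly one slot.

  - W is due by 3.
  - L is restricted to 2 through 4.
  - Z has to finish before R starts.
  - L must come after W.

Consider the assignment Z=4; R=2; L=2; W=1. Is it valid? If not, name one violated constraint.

No. Z has to finish before R starts is not satisfied.

L is restricted to 2 through 4 — holds.
Z has to finish before R starts — violated.
W is due by 3 — holds.
L must come after W — holds.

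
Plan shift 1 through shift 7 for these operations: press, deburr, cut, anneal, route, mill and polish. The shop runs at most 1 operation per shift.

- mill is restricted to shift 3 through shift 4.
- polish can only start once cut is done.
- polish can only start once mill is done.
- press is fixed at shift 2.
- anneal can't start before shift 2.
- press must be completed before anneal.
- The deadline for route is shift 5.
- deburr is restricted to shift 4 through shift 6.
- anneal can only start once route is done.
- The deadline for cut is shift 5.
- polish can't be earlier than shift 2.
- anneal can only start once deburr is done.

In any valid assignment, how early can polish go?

Polish is available from shift 2; precedence pushes polish to at least shift 4.
polish at shift 4 is achievable: polish in shift 4; deburr in shift 6; press in shift 2; mill in shift 3; anneal in shift 7; route in shift 5; cut in shift 1.

shift 4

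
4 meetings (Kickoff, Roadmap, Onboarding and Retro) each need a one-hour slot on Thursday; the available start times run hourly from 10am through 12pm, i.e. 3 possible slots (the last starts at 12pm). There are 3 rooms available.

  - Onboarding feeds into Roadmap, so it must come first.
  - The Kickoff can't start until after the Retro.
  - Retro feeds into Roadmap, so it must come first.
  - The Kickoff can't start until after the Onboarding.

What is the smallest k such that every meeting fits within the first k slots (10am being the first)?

2

The precedence chain requires at least 2 distinct slots.
With at most 3 per slot and 4 meetings, at least 2 slots are needed.
2 works (last occupied slot: 11am): for example Roadmap in 11am; Retro in 10am; Kickoff in 11am; Onboarding in 10am.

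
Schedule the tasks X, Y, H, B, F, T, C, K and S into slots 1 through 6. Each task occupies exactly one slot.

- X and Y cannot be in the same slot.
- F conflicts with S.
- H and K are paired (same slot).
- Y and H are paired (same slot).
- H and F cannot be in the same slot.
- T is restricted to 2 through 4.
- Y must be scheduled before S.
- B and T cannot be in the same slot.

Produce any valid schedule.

K -> 1, F -> 3, B -> 1, Y -> 1, X -> 2, H -> 1, S -> 2, T -> 2, C -> 1

Checking: Y(1) before S(2); F(3) != S(2); H(1) != F(3); B(1) != T(2); X(2) != Y(1); H = K = 1; Y = H = 1; T=2 in [2,4].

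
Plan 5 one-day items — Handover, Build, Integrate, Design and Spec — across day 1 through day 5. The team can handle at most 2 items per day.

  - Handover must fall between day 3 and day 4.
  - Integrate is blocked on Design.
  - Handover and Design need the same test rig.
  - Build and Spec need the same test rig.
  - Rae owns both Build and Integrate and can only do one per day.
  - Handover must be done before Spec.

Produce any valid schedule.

Integrate=day 2, Handover=day 3, Design=day 1, Spec=day 4, Build=day 1

Checking: Design(day 1) before Integrate(day 2); Handover(day 3) before Spec(day 4); Build(day 1) != Spec(day 4); Handover(day 3) != Design(day 1); Build(day 1) != Integrate(day 2); Handover=day 3 in [day 3,day 4]; max 2 per day (cap 2).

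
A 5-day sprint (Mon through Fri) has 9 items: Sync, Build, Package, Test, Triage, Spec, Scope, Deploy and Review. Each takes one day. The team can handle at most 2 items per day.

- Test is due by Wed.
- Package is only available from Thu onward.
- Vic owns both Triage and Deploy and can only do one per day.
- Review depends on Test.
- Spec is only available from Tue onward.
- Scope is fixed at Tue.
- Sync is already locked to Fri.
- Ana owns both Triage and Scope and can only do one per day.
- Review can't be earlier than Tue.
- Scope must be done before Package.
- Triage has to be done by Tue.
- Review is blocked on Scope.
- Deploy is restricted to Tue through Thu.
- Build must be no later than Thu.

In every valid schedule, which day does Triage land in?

Triage's window is Mon–Tue.
Scope is fixed at Tue, and Triage can't share a day with Scope.
So Triage must be Mon.

Mon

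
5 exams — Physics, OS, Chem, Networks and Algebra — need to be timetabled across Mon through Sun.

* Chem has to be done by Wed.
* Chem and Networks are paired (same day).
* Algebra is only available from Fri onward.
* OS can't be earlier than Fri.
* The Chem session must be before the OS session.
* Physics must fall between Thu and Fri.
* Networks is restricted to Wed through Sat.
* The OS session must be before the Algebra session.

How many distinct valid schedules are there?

Splitting on Physics: it can be Thu (3), Fri (3). Listing each branch's schedules as (OS, Chem, Networks, Algebra):
Physics=Thu: (Fri,Wed,Wed,Sat) (Fri,Wed,Wed,Sun) (Sat,Wed,Wed,Sun) — 3.
Physics=Fri: (Fri,Wed,Wed,Sat) (Fri,Wed,Wed,Sun) (Sat,Wed,Wed,Sun) — 3.
Summing: 3 + 3 = 6.

6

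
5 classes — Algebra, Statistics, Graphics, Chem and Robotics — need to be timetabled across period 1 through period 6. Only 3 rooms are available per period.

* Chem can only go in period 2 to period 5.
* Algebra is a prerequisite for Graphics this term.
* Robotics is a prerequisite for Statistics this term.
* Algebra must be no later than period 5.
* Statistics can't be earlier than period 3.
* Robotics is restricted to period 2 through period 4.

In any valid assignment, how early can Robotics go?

period 2

Robotics is available from period 2; Robotics's own window allows nothing later than period 4.
Robotics at period 2 is achievable: Robotics in period 2, Chem in period 2, Graphics in period 2, Statistics in period 3, Algebra in period 1.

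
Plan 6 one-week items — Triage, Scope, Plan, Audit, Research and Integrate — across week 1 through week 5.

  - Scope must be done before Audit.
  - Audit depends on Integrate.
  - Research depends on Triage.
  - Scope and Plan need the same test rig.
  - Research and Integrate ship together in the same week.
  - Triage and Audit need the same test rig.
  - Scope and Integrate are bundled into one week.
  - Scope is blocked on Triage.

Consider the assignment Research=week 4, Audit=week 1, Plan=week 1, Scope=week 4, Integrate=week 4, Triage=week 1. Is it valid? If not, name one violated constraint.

Scope is blocked on Triage — holds.
Scope and Plan need the same test rig — holds.
Audit depends on Integrate — violated.
Scope and Integrate are bundled into one week — holds.
Research depends on Triage — holds.
Research and Integrate ship together in the same week — holds.
Triage and Audit need the same test rig — violated.
Scope must be done before Audit — violated.

Invalid. Triage and Audit need the same test rig.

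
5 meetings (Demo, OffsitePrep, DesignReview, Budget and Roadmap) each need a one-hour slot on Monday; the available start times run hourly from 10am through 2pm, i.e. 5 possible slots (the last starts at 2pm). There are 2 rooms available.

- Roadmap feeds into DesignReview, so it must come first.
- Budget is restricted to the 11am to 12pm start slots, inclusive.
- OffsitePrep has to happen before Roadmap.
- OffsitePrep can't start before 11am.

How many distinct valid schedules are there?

Splitting on Demo: it can be 10am (8), 11am (5), 12pm (5), 1pm (8), 2pm (8). Listing each branch's schedules as (OffsitePrep, DesignReview, Budget, Roadmap):
Demo=10am: (11am,1pm,11am,12pm) (11am,1pm,12pm,12pm) (11am,2pm,11am,12pm) (11am,2pm,11am,1pm) (11am,2pm,12pm,12pm) (11am,2pm,12pm,1pm) (12pm,2pm,11am,1pm) (12pm,2pm,12pm,1pm) — 8.
Demo=11am: (11am,1pm,12pm,12pm) (11am,2pm,12pm,12pm) (11am,2pm,12pm,1pm) (12pm,2pm,11am,1pm) (12pm,2pm,12pm,1pm) — 5.
Demo=12pm: (11am,1pm,11am,12pm) (11am,2pm,11am,12pm) (11am,2pm,11am,1pm) (11am,2pm,12pm,1pm) (12pm,2pm,11am,1pm) — 5.
Demo=1pm: (11am,1pm,11am,12pm) (11am,1pm,12pm,12pm) (11am,2pm,11am,12pm) (11am,2pm,11am,1pm) (11am,2pm,12pm,12pm) (11am,2pm,12pm,1pm) (12pm,2pm,11am,1pm) (12pm,2pm,12pm,1pm) — 8.
Demo=2pm: (11am,1pm,11am,12pm) (11am,1pm,12pm,12pm) (11am,2pm,11am,12pm) (11am,2pm,11am,1pm) (11am,2pm,12pm,12pm) (11am,2pm,12pm,1pm) (12pm,2pm,11am,1pm) (12pm,2pm,12pm,1pm) — 8.
Summing: 8 + 5 + 5 + 8 + 8 = 34.

34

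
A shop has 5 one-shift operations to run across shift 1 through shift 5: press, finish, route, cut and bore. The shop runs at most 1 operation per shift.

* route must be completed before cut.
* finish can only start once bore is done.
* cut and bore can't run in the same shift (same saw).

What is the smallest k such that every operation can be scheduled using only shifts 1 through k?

The precedence chain requires at least 2 distinct shifts.
With at most 1 per shift and 5 operations, at least 5 shifts are needed.
5 works (last occupied shift: shift 5): for example finish -> shift 2; cut -> shift 4; press -> shift 5; route -> shift 3; bore -> shift 1.

5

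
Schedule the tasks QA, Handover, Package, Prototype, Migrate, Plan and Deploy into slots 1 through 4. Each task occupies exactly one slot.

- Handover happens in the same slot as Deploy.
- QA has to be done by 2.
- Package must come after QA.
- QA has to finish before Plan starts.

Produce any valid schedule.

QA in 1; Migrate in 1; Handover in 1; Prototype in 1; Plan in 2; Deploy in 1; Package in 2

Checking: QA(1) before Plan(2); QA(1) before Package(2); Handover = Deploy = 1; QA=1 in [1,2].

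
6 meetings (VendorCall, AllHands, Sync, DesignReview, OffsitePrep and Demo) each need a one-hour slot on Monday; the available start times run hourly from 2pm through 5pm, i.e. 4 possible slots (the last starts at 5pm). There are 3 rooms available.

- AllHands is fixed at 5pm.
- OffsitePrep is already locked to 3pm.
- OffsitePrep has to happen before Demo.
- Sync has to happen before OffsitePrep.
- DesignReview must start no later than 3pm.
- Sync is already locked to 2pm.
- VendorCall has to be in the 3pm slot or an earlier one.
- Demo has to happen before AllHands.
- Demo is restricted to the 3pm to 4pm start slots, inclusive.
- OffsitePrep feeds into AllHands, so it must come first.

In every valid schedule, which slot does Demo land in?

4pm

OffsitePrep is fixed at 3pm and must come before Demo, so Demo is at least 4pm.
AllHands is fixed at 5pm and must come after Demo, so Demo is at most 4pm.
So Demo must be 4pm.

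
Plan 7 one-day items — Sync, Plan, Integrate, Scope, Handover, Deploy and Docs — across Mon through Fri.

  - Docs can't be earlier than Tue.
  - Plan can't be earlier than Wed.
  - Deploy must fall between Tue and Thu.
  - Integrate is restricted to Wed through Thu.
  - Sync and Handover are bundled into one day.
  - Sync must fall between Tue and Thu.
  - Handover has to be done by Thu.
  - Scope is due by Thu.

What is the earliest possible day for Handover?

Handover must be in the same day as Sync, which can't be before Tue, so Handover is at least Tue; Handover's own window allows nothing later than Thu.
Handover at Tue is achievable: Sync in Tue, Docs in Tue, Plan in Wed, Deploy in Tue, Integrate in Wed, Scope in Mon, Handover in Tue.

Tue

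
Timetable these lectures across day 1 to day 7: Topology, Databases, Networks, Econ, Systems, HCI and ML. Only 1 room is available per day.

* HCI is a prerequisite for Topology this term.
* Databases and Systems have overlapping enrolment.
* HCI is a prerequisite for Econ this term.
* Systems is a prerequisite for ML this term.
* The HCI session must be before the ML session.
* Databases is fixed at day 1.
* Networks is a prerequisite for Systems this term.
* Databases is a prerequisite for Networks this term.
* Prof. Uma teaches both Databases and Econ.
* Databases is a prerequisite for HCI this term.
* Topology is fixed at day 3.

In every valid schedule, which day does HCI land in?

day 2

Databases is fixed at day 1 and must come before HCI, so HCI is at least day 2.
Topology is fixed at day 3 and must come after HCI, so HCI is at most day 2.
So HCI must be day 2.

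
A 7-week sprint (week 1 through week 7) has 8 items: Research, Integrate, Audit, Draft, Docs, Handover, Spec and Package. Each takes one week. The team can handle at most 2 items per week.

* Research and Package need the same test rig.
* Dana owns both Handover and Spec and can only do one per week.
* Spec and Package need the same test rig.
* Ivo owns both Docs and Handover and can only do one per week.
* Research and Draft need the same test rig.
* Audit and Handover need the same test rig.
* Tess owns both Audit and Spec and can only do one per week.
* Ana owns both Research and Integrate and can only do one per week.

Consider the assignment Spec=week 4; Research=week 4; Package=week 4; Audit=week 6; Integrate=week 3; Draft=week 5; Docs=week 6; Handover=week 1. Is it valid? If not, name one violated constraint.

The team can handle at most 2 items per week — violated.
Ana owns both Research and Integrate and can only do one per week — holds.
Dana owns both Handover and Spec and can only do one per week — holds.
Ivo owns both Docs and Handover and can only do one per week — holds.
Research and Draft need the same test rig — holds.
Audit and Handover need the same test rig — holds.
Tess owns both Audit and Spec and can only do one per week — holds.
Spec and Package need the same test rig — violated.
Research and Package need the same test rig — violated.

Invalid. Research and Package need the same test rig.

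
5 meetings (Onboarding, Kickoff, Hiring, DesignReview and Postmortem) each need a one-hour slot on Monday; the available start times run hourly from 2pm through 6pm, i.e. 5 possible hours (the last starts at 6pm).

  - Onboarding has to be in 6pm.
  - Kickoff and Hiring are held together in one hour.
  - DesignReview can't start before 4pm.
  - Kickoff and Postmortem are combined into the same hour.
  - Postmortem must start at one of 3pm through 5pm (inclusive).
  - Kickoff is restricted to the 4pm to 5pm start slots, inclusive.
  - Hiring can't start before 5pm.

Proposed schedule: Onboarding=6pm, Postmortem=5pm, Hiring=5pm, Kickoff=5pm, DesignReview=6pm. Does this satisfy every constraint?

Yes, all constraints hold

Hiring can't start before 5pm — holds.
Postmortem must start at one of 3pm through 5pm (inclusive) — holds.
Onboarding has to be in 6pm — holds.
Kickoff and Postmortem are combined into the same hour — holds.
Kickoff and Hiring are held together in one hour — holds.
DesignReview can't start before 4pm — holds.
Kickoff is restricted to the 4pm to 5pm start slots, inclusive — holds.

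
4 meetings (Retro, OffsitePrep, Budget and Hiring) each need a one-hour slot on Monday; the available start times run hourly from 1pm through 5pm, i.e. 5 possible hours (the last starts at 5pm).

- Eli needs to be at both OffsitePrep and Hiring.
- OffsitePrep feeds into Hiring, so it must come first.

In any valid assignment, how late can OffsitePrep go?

4pm

Downstream work caps OffsitePrep at 4pm.
OffsitePrep at 4pm is achievable: OffsitePrep in 4pm; Retro in 1pm; Hiring in 5pm; Budget in 1pm.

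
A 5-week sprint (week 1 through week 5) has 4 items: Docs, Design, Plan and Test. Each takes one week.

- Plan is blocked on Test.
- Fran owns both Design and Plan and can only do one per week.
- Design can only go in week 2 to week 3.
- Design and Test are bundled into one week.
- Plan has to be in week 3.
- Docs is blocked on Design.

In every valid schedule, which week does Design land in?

week 2

Design's window is week 2–week 3.
Plan is fixed at week 3, and Design can't share a week with Plan.
So Design must be week 2.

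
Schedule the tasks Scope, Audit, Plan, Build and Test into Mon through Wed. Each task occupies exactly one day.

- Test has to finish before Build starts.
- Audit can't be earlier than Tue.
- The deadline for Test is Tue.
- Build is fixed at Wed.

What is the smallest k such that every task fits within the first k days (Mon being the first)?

The precedence chain requires at least 2 distinct days.
Build can't be placed before Wed — that is day 3 counting from Mon — so the schedule must run through at least 3 days.
3 works (last occupied day: Wed): for example Scope -> Mon; Audit -> Tue; Build -> Wed; Test -> Mon; Plan -> Mon.

3 days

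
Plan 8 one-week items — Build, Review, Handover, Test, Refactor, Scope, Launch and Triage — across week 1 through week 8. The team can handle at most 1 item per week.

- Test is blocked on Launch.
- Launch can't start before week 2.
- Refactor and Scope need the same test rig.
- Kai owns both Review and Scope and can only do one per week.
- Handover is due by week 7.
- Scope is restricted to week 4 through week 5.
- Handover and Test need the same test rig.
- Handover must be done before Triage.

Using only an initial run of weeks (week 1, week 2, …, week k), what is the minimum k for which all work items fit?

The precedence chain requires at least 2 distinct weeks.
With at most 1 per week and 8 work items, at least 8 weeks are needed.
Scope can't be placed before week 4, so the schedule must run through at least week 4.
8 works (last occupied week: week 8): for example Refactor=week 8; Handover=week 1; Scope=week 4; Test=week 3; Triage=week 5; Review=week 7; Build=week 6; Launch=week 2.

8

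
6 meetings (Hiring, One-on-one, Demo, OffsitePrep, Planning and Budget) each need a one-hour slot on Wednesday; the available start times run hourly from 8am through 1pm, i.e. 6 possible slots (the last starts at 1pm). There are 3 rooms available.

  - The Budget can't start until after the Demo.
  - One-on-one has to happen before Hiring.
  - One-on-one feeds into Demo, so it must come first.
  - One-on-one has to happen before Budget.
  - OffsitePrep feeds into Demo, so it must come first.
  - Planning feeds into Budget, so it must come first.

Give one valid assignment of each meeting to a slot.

Hiring=9am, Demo=9am, Budget=10am, One-on-one=8am, Planning=8am, OffsitePrep=8am

Checking: Demo(9am) before Budget(10am); One-on-one(8am) before Demo(9am); Planning(8am) before Budget(10am); OffsitePrep(8am) before Demo(9am); One-on-one(8am) before Budget(10am); One-on-one(8am) before Hiring(9am); max 3 per slot (cap 3).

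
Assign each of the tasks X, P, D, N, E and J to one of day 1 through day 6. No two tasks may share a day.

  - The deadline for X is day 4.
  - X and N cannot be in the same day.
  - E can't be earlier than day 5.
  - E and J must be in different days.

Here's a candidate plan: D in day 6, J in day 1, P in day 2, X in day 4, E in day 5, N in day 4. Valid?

E and J must be in different days — holds.
No two tasks may share a day — violated.
The deadline for X is day 4 — holds.
X and N cannot be in the same day — violated.
E can't be earlier than day 5 — holds.

No. X and N cannot be in the same day is not satisfied.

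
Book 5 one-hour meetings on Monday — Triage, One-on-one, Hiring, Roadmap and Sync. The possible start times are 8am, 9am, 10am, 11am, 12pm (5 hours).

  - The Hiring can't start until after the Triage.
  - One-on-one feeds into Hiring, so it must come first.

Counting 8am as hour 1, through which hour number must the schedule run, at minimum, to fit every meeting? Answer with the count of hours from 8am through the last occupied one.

2 hours

The precedence chain requires at least 2 distinct hours.
2 works (last occupied hour: 9am): for example One-on-one=8am; Roadmap=8am; Sync=8am; Triage=8am; Hiring=9am.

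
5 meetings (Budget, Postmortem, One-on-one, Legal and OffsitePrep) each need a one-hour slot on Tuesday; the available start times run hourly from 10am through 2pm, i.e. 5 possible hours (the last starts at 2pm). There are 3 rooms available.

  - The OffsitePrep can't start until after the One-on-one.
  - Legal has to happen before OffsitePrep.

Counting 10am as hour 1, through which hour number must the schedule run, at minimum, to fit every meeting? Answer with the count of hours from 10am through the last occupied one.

2 hours

The precedence chain requires at least 2 distinct hours.
With at most 3 per hour and 5 meetings, at least 2 hours are needed.
2 works (last occupied hour: 11am): for example Postmortem=11am, OffsitePrep=11am, One-on-one=10am, Legal=10am, Budget=10am.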